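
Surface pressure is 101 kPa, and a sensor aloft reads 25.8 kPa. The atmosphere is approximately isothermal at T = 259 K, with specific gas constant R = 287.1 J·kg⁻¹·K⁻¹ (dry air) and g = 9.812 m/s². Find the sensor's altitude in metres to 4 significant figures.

Scale height: H = RT/g = 287.1 × 259 / 9.812 = 7578.4 m.
Invert the barometric formula: z = H ln(P₀/P).
P₀/P = 101/25.8 = 3.9147; ln(3.9147) = 1.3647.
z = 7578.4 × 1.3647 = 10342 m.

z ≈ 10340 m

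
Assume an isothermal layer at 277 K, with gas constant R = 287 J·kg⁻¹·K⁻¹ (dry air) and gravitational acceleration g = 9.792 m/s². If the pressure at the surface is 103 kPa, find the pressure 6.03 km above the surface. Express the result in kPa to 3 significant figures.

P ≈ 49.0 kPa

Scale height: H = RT/g = 287 × 277 / 9.792 = 8118.8 m.
Barometric formula: P = P₀ exp(−z/H).
z/H = 6030.0/8118.8 = 0.74272; exp(−0.74272) = 0.47582.
P = 103 × 0.47582 = 49.009 kPa.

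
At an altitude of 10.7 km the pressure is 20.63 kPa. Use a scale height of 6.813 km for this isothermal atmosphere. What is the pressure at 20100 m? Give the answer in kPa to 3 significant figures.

P ≈ 5.19 kPa

Between two levels, P₂ = P₁ exp(−Δz/H) with Δz = z₂ − z₁.
Δz = 20100 − 10700 = 9400.0 m; Δz/H = 9400.0/6813.0 = 1.3797.
P₂ = 20.63 × exp(−1.3797) = 20.63 × 0.25165 = 5.1915 kPa.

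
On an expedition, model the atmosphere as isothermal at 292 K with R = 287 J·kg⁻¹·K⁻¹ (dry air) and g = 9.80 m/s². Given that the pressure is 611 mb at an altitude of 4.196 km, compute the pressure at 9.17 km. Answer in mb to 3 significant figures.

P ≈ 342 mb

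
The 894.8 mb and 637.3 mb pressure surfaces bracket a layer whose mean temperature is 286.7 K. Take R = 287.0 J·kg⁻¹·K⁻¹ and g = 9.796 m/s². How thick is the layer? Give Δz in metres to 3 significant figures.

Δz ≈ 2850 m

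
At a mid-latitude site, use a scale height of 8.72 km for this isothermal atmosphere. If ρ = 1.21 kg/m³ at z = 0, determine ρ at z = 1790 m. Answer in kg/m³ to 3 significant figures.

In an isothermal atmosphere, density decays like pressure: ρ = ρ₀ exp(−z/H).
z/H = 1790.0/8720.0 = 0.20528; exp(−0.20528) = 0.81442.
ρ = 1.21 × 0.81442 = 0.98545 kg/m³.

ρ ≈ 0.985 kg/m³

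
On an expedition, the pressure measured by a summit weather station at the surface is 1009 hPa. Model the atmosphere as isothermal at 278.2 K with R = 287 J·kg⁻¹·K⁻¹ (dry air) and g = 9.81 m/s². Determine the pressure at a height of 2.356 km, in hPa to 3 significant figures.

P ≈ 755 hPa

Scale height: H = RT/g = 287 × 278.2 / 9.81 = 8139.0 m.
Barometric formula: P = P₀ exp(−z/H).
z/H = 2356.0/8139.0 = 0.28947; exp(−0.28947) = 0.74866.
P = 1009 × 0.74866 = 755.40 hPa.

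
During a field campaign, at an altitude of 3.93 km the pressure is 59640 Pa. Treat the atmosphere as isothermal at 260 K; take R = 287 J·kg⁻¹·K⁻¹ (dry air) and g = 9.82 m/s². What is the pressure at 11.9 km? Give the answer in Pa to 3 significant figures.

Scale height: H = RT/g = 287 × 260 / 9.82 = 7598.8 m.
Between two levels, P₂ = P₁ exp(−Δz/H) with Δz = z₂ − z₁.
Δz = 11900 − 3930.0 = 7970.0 m; Δz/H = 7970.0/7598.8 = 1.0488.
P₂ = 59640 × exp(−1.0488) = 59640 × 0.35036 = 20895 Pa.

P ≈ 20900 Pa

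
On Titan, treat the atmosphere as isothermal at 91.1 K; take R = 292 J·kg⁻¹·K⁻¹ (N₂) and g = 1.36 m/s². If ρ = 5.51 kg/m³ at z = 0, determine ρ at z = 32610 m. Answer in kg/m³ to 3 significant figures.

ρ ≈ 1.04 kg/m³

Scale height: H = RT/g = 292 × 91.1 / 1.36 = 19560 m.
In an isothermal atmosphere, density decays like pressure: ρ = ρ₀ exp(−z/H).
z/H = 32610/19560 = 1.6672; exp(−1.6672) = 0.18877.
ρ = 5.51 × 0.18877 = 1.0401 kg/m³.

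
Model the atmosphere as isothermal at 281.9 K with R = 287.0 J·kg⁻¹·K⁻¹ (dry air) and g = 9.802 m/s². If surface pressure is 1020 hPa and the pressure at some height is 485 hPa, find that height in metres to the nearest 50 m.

Scale height: H = RT/g = 287.0 × 281.9 / 9.802 = 8254.0 m.
Invert the barometric formula: z = H ln(P₀/P).
P₀/P = 1020/485 = 2.1031; ln(2.1031) = 0.74341.
z = 8254.0 × 0.74341 = 6136.1 m.

z ≈ 6150 m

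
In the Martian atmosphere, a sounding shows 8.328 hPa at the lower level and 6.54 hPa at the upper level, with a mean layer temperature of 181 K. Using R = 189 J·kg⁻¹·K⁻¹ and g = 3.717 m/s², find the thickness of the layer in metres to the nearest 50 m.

Δz ≈ 2200 m

Hypsometric equation: Δz = (R T̄/g) ln(P₁/P₂).
R T̄/g = 189 × 181 / 3.717 = 9203.4 m.
ln(8.328/6.54) = ln(1.2734) = 0.24169.
Δz = 9203.4 × 0.24169 = 2224.4 m.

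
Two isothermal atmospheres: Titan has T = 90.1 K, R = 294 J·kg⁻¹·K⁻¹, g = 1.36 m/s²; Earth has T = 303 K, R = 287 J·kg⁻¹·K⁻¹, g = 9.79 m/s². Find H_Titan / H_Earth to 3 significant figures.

H_Titan/H_Earth ≈ 2.19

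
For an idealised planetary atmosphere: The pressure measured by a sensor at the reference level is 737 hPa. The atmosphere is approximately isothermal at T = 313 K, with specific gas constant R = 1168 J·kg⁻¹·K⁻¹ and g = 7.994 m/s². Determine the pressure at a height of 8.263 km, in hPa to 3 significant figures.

P ≈ 615 hPa

Scale height: H = RT/g = 1168 × 313 / 7.994 = 45732 m.
Barometric formula: P = P₀ exp(−z/H).
z/H = 8263.0/45732 = 0.18068; exp(−0.18068) = 0.83470.
P = 737 × 0.83470 = 615.17 hPa.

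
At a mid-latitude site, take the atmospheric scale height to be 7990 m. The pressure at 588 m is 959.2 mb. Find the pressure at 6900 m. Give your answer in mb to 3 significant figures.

P ≈ 435 mb

Between two levels, P₂ = P₁ exp(−Δz/H) with Δz = z₂ − z₁.
Δz = 6900.0 − 588.00 = 6312.0 m; Δz/H = 6312.0/7990.0 = 0.78999.
P₂ = 959.2 × exp(−0.78999) = 959.2 × 0.45385 = 435.33 mb.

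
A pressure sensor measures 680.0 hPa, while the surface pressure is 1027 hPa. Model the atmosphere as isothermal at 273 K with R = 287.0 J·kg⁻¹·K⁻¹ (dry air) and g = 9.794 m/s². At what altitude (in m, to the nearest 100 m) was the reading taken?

z ≈ 3300 m

Scale height: H = RT/g = 287.0 × 273 / 9.794 = 7999.9 m.
Invert the barometric formula: z = H ln(P₀/P).
P₀/P = 1027/680.0 = 1.5103; ln(1.5103) = 0.41231.
z = 7999.9 × 0.41231 = 3298.4 m.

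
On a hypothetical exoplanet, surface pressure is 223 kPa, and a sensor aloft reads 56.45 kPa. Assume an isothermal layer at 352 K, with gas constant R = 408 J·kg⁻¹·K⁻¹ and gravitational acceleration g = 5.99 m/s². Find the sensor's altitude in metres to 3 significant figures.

z ≈ 32900 m

Scale height: H = RT/g = 408 × 352 / 5.99 = 23976 m.
Invert the barometric formula: z = H ln(P₀/P).
P₀/P = 223/56.45 = 3.9504; ln(3.9504) = 1.3738.
z = 23976 × 1.3738 = 32938 m.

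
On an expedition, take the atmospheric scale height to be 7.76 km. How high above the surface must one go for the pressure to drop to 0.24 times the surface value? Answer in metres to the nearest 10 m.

Set P/P₀ = exp(−z/H) = 0.24, so z = −H ln(0.24).
−ln(0.24) = 1.4271; z = 7760.0 × 1.4271 = 11074 m.

z ≈ 11070 m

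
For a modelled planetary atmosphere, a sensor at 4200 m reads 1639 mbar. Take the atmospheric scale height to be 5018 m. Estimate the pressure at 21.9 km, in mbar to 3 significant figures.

P ≈ 48.2 mbar

Between two levels, P₂ = P₁ exp(−Δz/H) with Δz = z₂ − z₁.
Δz = 21900 − 4200.0 = 17700 m; Δz/H = 17700/5018.0 = 3.5273.
P₂ = 1639 × exp(−3.5273) = 1639 × 0.029384 = 48.160 mbar.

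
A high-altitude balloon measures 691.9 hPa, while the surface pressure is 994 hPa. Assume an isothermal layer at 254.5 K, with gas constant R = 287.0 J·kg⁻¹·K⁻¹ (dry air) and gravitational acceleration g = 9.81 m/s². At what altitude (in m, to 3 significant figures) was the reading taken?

Scale height: H = RT/g = 287.0 × 254.5 / 9.81 = 7445.6 m.
Invert the barometric formula: z = H ln(P₀/P).
P₀/P = 994/691.9 = 1.4366; ln(1.4366) = 0.36228.
z = 7445.6 × 0.36228 = 2697.4 m.

z ≈ 2700 m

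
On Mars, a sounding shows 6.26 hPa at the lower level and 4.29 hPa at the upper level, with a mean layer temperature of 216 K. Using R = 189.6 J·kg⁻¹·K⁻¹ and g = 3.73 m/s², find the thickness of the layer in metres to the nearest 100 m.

Hypsometric equation: Δz = (R T̄/g) ln(P₁/P₂).
R T̄/g = 189.6 × 216 / 3.73 = 10980 m.
ln(6.26/4.29) = ln(1.4592) = 0.37789.
Δz = 10980 × 0.37789 = 4149.2 m.

Δz ≈ 4100 m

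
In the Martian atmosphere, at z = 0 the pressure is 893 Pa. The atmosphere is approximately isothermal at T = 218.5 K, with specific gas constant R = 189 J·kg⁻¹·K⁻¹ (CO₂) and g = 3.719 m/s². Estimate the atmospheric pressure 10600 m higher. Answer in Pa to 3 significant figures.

Scale height: H = RT/g = 189 × 218.5 / 3.719 = 11104 m.
Barometric formula: P = P₀ exp(−z/H).
z/H = 10600/11104 = 0.95461; exp(−0.95461) = 0.38496.
P = 893 × 0.38496 = 343.77 Pa.

P ≈ 344 Pa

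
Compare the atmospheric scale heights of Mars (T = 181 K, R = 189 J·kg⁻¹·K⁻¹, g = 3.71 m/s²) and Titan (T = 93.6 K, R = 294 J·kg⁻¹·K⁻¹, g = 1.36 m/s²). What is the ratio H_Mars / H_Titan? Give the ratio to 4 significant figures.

H = RT/g for each body.
H_Mars = 189 × 181 / 3.71 = 9220.8 m.
H_Titan = 294 × 93.6 / 1.36 = 20234 m.
H_Mars/H_Titan = 9220.8/20234 = 0.45571.

H_Mars/H_Titan ≈ 0.4557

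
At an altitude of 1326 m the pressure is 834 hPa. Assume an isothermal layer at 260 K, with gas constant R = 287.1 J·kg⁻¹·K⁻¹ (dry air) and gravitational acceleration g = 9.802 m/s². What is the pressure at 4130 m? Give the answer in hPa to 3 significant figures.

P ≈ 577 hPa

Scale height: H = RT/g = 287.1 × 260 / 9.802 = 7615.4 m.
Between two levels, P₂ = P₁ exp(−Δz/H) with Δz = z₂ − z₁.
Δz = 4130.0 − 1326.0 = 2804.0 m; Δz/H = 2804.0/7615.4 = 0.36820.
P₂ = 834 × exp(−0.36820) = 834 × 0.69198 = 577.11 hPa.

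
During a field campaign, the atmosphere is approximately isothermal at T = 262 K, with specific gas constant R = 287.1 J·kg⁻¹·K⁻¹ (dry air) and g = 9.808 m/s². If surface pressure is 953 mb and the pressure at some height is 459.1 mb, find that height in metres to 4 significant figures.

Scale height: H = RT/g = 287.1 × 262 / 9.808 = 7669.3 m.
Invert the barometric formula: z = H ln(P₀/P).
P₀/P = 953/459.1 = 2.0758; ln(2.0758) = 0.73035.
z = 7669.3 × 0.73035 = 5601.3 m.

z ≈ 5601 m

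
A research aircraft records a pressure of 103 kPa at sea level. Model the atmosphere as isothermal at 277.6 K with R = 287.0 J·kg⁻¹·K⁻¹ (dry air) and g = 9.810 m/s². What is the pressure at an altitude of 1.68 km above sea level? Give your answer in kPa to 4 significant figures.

Scale height: H = RT/g = 287.0 × 277.6 / 9.810 = 8121.4 m.
Barometric formula: P = P₀ exp(−z/H).
z/H = 1680.0/8121.4 = 0.20686; exp(−0.20686) = 0.81313.
P = 103 × 0.81313 = 83.752 kPa.

P ≈ 83.75 kPa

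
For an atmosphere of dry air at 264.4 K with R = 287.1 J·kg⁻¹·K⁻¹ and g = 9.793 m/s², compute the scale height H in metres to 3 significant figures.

H ≈ 7750 m

The scale height of an isothermal atmosphere is H = RT/g.
H = 287.1 × 264.4 / 9.793 = 75909/9.793 = 7751.4 m.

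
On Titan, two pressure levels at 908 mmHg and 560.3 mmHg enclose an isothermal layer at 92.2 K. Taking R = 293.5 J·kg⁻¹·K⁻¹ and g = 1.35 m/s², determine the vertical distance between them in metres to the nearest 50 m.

Hypsometric equation: Δz = (R T̄/g) ln(P₁/P₂).
R T̄/g = 293.5 × 92.2 / 1.35 = 20045 m.
ln(908/560.3) = ln(1.6206) = 0.48280.
Δz = 20045 × 0.48280 = 9677.7 m.

Δz ≈ 9700 m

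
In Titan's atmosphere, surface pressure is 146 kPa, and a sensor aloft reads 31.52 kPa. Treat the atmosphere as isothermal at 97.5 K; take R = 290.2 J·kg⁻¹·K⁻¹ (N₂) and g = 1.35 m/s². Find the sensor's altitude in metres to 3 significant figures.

z ≈ 32100 m

Scale height: H = RT/g = 290.2 × 97.5 / 1.35 = 20959 m.
Invert the barometric formula: z = H ln(P₀/P).
P₀/P = 146/31.52 = 4.6320; ln(4.6320) = 1.5330.
z = 20959 × 1.5330 = 32130 m.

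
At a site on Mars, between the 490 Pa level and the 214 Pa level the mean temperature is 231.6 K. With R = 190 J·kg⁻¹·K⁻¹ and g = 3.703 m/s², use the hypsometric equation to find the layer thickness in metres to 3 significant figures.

Hypsometric equation: Δz = (R T̄/g) ln(P₁/P₂).
R T̄/g = 190 × 231.6 / 3.703 = 11883 m.
ln(490/214) = ln(2.2897) = 0.82842.
Δz = 11883 × 0.82842 = 9844.1 m.

Δz ≈ 9840 m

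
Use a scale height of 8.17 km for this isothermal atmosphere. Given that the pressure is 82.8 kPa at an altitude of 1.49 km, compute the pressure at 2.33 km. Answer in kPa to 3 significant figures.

Between two levels, P₂ = P₁ exp(−Δz/H) with Δz = z₂ − z₁.
Δz = 2330.0 − 1490.0 = 840.00 m; Δz/H = 840.00/8170.0 = 0.10282.
P₂ = 82.8 × exp(−0.10282) = 82.8 × 0.90229 = 74.710 kPa.

P ≈ 74.7 kPa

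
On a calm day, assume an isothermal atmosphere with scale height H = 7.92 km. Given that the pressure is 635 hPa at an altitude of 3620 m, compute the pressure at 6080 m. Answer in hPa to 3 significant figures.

Between two levels, P₂ = P₁ exp(−Δz/H) with Δz = z₂ − z₁.
Δz = 6080.0 − 3620.0 = 2460.0 m; Δz/H = 2460.0/7920.0 = 0.31061.
P₂ = 635 × exp(−0.31061) = 635 × 0.73300 = 465.45 hPa.

P ≈ 465 hPa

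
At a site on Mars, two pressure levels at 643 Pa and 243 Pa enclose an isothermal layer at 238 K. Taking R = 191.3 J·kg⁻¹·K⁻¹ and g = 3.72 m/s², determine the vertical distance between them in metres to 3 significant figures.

Hypsometric equation: Δz = (R T̄/g) ln(P₁/P₂).
R T̄/g = 191.3 × 238 / 3.72 = 12239 m.
ln(643/243) = ln(2.6461) = 0.97309.
Δz = 12239 × 0.97309 = 11910 m.

Δz ≈ 11900 m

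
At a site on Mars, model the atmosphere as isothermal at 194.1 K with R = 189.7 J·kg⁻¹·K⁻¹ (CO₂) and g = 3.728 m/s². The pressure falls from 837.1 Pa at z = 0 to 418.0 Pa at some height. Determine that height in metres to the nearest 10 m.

Scale height: H = RT/g = 189.7 × 194.1 / 3.728 = 9876.8 m.
Invert the barometric formula: z = H ln(P₀/P).
P₀/P = 837.1/418.0 = 2.0026; ln(2.0026) = 0.69445.
z = 9876.8 × 0.69445 = 6858.9 m.

z ≈ 6860 m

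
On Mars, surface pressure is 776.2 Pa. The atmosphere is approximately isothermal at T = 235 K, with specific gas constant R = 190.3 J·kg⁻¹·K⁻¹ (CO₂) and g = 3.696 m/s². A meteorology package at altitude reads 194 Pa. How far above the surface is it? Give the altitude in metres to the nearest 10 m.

Scale height: H = RT/g = 190.3 × 235 / 3.696 = 12100 m.
Invert the barometric formula: z = H ln(P₀/P).
P₀/P = 776.2/194 = 4.0010; ln(4.0010) = 1.3865.
z = 12100 × 1.3865 = 16777 m.

z ≈ 16780 m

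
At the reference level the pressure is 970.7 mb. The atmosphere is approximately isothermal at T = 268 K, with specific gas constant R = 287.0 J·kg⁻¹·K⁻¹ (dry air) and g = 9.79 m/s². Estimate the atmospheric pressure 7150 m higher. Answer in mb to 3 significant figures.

Scale height: H = RT/g = 287.0 × 268 / 9.79 = 7856.6 m.
Barometric formula: P = P₀ exp(−z/H).
z/H = 7150.0/7856.6 = 0.91006; exp(−0.91006) = 0.40250.
P = 970.7 × 0.40250 = 390.71 mb.

P ≈ 391 mb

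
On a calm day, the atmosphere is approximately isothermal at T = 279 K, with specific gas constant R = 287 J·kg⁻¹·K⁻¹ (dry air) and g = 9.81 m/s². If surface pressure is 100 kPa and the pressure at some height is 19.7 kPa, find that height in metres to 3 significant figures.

z ≈ 13300 m

Scale height: H = RT/g = 287 × 279 / 9.81 = 8162.4 m.
Invert the barometric formula: z = H ln(P₀/P).
P₀/P = 100/19.7 = 5.0761; ln(5.0761) = 1.6245.
z = 8162.4 × 1.6245 = 13260 m.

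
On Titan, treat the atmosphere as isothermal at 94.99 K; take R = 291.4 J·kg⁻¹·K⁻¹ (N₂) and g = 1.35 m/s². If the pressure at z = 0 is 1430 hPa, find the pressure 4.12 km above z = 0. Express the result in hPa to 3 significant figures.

Scale height: H = RT/g = 291.4 × 94.99 / 1.35 = 20504 m.
Barometric formula: P = P₀ exp(−z/H).
z/H = 4120.0/20504 = 0.20094; exp(−0.20094) = 0.81796.
P = 1430 × 0.81796 = 1169.7 hPa.

P ≈ 1170 hPa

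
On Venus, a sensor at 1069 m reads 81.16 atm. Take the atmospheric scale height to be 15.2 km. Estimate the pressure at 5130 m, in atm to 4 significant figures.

P ≈ 62.13 atm

Between two levels, P₂ = P₁ exp(−Δz/H) with Δz = z₂ − z₁.
Δz = 5130.0 − 1069.0 = 4061.0 m; Δz/H = 4061.0/15200 = 0.26717.
P₂ = 81.16 × exp(−0.26717) = 81.16 × 0.76554 = 62.131 atm.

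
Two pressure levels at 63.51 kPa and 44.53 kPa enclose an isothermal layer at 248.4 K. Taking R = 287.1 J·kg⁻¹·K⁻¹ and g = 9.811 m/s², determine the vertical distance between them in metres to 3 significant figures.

Hypsometric equation: Δz = (R T̄/g) ln(P₁/P₂).
R T̄/g = 287.1 × 248.4 / 9.811 = 7268.9 m.
ln(63.51/44.53) = ln(1.4262) = 0.35501.
Δz = 7268.9 × 0.35501 = 2580.5 m.

Δz ≈ 2580 m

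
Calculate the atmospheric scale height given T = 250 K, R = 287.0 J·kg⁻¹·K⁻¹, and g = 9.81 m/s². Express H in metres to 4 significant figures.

The scale height of an isothermal atmosphere is H = RT/g.
H = 287.0 × 250 / 9.81 = 71750/9.81 = 7314.0 m.

H ≈ 7314 m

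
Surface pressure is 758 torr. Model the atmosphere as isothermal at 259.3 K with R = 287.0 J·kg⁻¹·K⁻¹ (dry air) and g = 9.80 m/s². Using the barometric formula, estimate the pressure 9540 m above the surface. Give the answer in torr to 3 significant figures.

Scale height: H = RT/g = 287.0 × 259.3 / 9.80 = 7593.8 m.
Barometric formula: P = P₀ exp(−z/H).
z/H = 9540.0/7593.8 = 1.2563; exp(−1.2563) = 0.28471.
P = 758 × 0.28471 = 215.81 torr.

P ≈ 216 torr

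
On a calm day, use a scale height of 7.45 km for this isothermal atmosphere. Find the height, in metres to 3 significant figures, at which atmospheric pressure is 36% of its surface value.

z ≈ 7610 m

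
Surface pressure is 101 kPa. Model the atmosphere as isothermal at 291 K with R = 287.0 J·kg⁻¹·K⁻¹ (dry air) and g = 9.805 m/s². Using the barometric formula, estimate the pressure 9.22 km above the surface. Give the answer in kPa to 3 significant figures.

P ≈ 34.2 kPa

Scale height: H = RT/g = 287.0 × 291 / 9.805 = 8517.8 m.
Barometric formula: P = P₀ exp(−z/H).
z/H = 9220.0/8517.8 = 1.0824; exp(−1.0824) = 0.33878.
P = 101 × 0.33878 = 34.217 kPa.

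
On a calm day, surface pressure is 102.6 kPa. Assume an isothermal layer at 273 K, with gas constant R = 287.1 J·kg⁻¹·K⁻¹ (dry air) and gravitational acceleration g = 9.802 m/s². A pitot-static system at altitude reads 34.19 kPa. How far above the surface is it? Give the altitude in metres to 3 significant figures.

z ≈ 8790 m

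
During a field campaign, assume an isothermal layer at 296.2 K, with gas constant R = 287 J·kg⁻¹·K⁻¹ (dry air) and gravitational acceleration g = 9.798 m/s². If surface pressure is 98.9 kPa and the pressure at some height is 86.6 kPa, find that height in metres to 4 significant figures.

Scale height: H = RT/g = 287 × 296.2 / 9.798 = 8676.2 m.
Invert the barometric formula: z = H ln(P₀/P).
P₀/P = 98.9/86.6 = 1.1420; ln(1.1420) = 0.13278.
z = 8676.2 × 0.13278 = 1152.0 m.

z ≈ 1152 m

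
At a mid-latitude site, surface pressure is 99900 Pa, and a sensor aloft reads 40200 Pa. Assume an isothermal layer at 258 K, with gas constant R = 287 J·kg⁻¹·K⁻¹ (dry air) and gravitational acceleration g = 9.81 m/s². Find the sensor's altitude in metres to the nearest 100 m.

z ≈ 6900 m

Scale height: H = RT/g = 287 × 258 / 9.81 = 7548.0 m.
Invert the barometric formula: z = H ln(P₀/P).
P₀/P = 99900/40200 = 2.4851; ln(2.4851) = 0.91031.
z = 7548.0 × 0.91031 = 6871.0 m.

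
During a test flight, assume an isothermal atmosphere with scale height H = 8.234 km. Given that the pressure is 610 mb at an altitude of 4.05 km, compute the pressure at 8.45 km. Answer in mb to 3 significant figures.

P ≈ 357 mb

Between two levels, P₂ = P₁ exp(−Δz/H) with Δz = z₂ − z₁.
Δz = 8450.0 − 4050.0 = 4400.0 m; Δz/H = 4400.0/8234.0 = 0.53437.
P₂ = 610 × exp(−0.53437) = 610 × 0.58604 = 357.48 mb.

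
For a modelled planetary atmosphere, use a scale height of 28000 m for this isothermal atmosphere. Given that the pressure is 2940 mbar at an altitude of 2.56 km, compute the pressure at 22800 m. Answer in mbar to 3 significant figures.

P ≈ 1430 mbar

Between two levels, P₂ = P₁ exp(−Δz/H) with Δz = z₂ − z₁.
Δz = 22800 − 2560.0 = 20240 m; Δz/H = 20240/28000 = 0.72286.
P₂ = 2940 × exp(−0.72286) = 2940 × 0.48536 = 1427.0 mbar.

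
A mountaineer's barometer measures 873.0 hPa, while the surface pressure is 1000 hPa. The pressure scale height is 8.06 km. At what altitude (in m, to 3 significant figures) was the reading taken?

z ≈ 1090 m

Invert the barometric formula: z = H ln(P₀/P).
P₀/P = 1000/873.0 = 1.1455; ln(1.1455) = 0.13584.
z = 8060.0 × 0.13584 = 1094.9 m.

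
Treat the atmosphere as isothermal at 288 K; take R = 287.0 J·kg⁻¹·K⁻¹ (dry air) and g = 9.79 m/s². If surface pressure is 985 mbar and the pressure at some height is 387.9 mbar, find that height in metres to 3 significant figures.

Scale height: H = RT/g = 287.0 × 288 / 9.79 = 8442.9 m.
Invert the barometric formula: z = H ln(P₀/P).
P₀/P = 985/387.9 = 2.5393; ln(2.5393) = 0.93189.
z = 8442.9 × 0.93189 = 7867.9 m.

z ≈ 7870 m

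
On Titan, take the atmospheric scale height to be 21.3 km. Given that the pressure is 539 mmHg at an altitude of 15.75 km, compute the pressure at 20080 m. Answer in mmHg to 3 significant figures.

Between two levels, P₂ = P₁ exp(−Δz/H) with Δz = z₂ − z₁.
Δz = 20080 − 15750 = 4330.0 m; Δz/H = 4330.0/21300 = 0.20329.
P₂ = 539 × exp(−0.20329) = 539 × 0.81604 = 439.85 mmHg.

P ≈ 440 mmHg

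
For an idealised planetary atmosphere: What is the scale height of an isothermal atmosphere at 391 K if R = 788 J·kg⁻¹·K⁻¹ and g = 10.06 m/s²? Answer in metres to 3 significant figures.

The scale height of an isothermal atmosphere is H = RT/g.
H = 788 × 391 / 10.06 = 308110/10.06 = 30627 m.

H ≈ 30600 m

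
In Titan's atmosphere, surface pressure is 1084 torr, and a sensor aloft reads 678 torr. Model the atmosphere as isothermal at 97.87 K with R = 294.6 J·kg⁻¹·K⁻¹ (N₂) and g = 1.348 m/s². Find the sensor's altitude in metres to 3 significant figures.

Scale height: H = RT/g = 294.6 × 97.87 / 1.348 = 21389 m.
Invert the barometric formula: z = H ln(P₀/P).
P₀/P = 1084/678 = 1.5988; ln(1.5988) = 0.46925.
z = 21389 × 0.46925 = 10037 m.

z ≈ 10000 m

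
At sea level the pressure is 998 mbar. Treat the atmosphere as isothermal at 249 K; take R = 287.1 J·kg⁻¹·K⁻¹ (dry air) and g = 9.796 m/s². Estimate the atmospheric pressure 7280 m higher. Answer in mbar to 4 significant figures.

Scale height: H = RT/g = 287.1 × 249 / 9.796 = 7297.7 m.
Barometric formula: P = P₀ exp(−z/H).
z/H = 7280.0/7297.7 = 0.99757; exp(−0.99757) = 0.36877.
P = 998 × 0.36877 = 368.03 mbar.

P ≈ 368.0 mbar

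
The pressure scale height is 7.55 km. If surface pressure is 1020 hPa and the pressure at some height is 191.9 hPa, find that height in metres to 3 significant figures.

z ≈ 12600 m

Invert the barometric formula: z = H ln(P₀/P).
P₀/P = 1020/191.9 = 5.3153; ln(5.3153) = 1.6706.
z = 7550.0 × 1.6706 = 12613 m.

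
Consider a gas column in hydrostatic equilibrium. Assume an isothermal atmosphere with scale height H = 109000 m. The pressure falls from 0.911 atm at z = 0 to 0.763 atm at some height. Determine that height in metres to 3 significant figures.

z ≈ 19300 m

Invert the barometric formula: z = H ln(P₀/P).
P₀/P = 0.911/0.763 = 1.1940; ln(1.1940) = 0.17731.
z = 109000 × 0.17731 = 19327 m.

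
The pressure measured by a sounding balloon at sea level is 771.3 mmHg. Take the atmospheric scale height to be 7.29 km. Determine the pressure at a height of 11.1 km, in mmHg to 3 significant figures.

P ≈ 168 mmHg

Barometric formula: P = P₀ exp(−z/H).
z/H = 11100/7290.0 = 1.5226; exp(−1.5226) = 0.21814.
P = 771.3 × 0.21814 = 168.25 mmHg.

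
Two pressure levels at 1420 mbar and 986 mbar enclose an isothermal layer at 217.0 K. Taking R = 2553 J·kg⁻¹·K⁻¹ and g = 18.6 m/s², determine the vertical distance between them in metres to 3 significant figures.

Hypsometric equation: Δz = (R T̄/g) ln(P₁/P₂).
R T̄/g = 2553 × 217.0 / 18.6 = 29785 m.
ln(1420/986) = ln(1.4402) = 0.36478.
Δz = 29785 × 0.36478 = 10865 m.

Δz ≈ 10900 m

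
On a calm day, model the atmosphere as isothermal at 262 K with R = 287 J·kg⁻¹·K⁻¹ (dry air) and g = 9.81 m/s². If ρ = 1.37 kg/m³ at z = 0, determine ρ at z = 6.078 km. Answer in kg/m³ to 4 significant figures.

Scale height: H = RT/g = 287 × 262 / 9.81 = 7665.0 m.
In an isothermal atmosphere, density decays like pressure: ρ = ρ₀ exp(−z/H).
z/H = 6078.0/7665.0 = 0.79295; exp(−0.79295) = 0.45251.
ρ = 1.37 × 0.45251 = 0.61994 kg/m³.

ρ ≈ 0.6199 kg/m³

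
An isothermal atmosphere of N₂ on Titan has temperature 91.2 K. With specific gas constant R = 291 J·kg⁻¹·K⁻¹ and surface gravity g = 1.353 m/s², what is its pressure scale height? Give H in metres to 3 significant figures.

H ≈ 19600 m

The scale height of an isothermal atmosphere is H = RT/g.
H = 291 × 91.2 / 1.353 = 26539/1.353 = 19615 m.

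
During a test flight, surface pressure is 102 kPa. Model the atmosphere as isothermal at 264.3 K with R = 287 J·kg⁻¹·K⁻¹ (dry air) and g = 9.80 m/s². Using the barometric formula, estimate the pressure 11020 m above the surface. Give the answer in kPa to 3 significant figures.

P ≈ 24.6 kPa

Scale height: H = RT/g = 287 × 264.3 / 9.80 = 7740.2 m.
Barometric formula: P = P₀ exp(−z/H).
z/H = 11020/7740.2 = 1.4237; exp(−1.4237) = 0.24082.
P = 102 × 0.24082 = 24.564 kPa.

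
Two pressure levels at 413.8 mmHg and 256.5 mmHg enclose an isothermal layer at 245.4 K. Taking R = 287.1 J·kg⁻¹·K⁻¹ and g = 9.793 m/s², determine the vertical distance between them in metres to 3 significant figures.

Hypsometric equation: Δz = (R T̄/g) ln(P₁/P₂).
R T̄/g = 287.1 × 245.4 / 9.793 = 7194.4 m.
ln(413.8/256.5) = ln(1.6133) = 0.47828.
Δz = 7194.4 × 0.47828 = 3440.9 m.

Δz ≈ 3440 m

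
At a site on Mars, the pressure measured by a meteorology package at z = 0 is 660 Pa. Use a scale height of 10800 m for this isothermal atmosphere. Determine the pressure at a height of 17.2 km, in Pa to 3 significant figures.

Barometric formula: P = P₀ exp(−z/H).
z/H = 17200/10800 = 1.5926; exp(−1.5926) = 0.20340.
P = 660 × 0.20340 = 134.24 Pa.

P ≈ 134 Pa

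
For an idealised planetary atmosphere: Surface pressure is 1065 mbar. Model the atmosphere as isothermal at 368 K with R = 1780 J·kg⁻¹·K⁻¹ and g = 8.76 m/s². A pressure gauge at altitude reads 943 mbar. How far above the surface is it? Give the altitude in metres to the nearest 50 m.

z ≈ 9100 m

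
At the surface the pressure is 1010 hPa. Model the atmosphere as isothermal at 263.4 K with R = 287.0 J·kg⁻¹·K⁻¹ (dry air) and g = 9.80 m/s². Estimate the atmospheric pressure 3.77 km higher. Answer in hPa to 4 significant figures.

Scale height: H = RT/g = 287.0 × 263.4 / 9.80 = 7713.9 m.
Barometric formula: P = P₀ exp(−z/H).
z/H = 3770.0/7713.9 = 0.48873; exp(−0.48873) = 0.61340.
P = 1010 × 0.61340 = 619.53 hPa.

P ≈ 619.5 hPa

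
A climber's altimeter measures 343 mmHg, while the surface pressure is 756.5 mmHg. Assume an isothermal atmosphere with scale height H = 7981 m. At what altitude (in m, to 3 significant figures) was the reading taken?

z ≈ 6310 m

Invert the barometric formula: z = H ln(P₀/P).
P₀/P = 756.5/343 = 2.2055; ln(2.2055) = 0.79095.
z = 7981.0 × 0.79095 = 6312.6 m.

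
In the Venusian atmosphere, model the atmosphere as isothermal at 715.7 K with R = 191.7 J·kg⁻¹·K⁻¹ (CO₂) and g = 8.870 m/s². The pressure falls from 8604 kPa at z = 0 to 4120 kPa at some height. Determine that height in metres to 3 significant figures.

z ≈ 11400 m

Scale height: H = RT/g = 191.7 × 715.7 / 8.870 = 15468 m.
Invert the barometric formula: z = H ln(P₀/P).
P₀/P = 8604/4120 = 2.0883; ln(2.0883) = 0.73635.
z = 15468 × 0.73635 = 11390 m.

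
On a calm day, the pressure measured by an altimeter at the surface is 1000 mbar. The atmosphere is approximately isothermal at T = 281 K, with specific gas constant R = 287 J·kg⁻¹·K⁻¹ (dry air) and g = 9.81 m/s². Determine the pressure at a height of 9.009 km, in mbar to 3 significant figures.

Scale height: H = RT/g = 287 × 281 / 9.81 = 8220.9 m.
Barometric formula: P = P₀ exp(−z/H).
z/H = 9009.0/8220.9 = 1.0959; exp(−1.0959) = 0.33424.
P = 1000 × 0.33424 = 334.24 mbar.

P ≈ 334 mbar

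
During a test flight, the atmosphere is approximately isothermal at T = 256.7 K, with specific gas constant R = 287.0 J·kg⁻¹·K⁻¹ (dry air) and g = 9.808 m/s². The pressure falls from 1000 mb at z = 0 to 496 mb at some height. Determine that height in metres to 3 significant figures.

Scale height: H = RT/g = 287.0 × 256.7 / 9.808 = 7511.5 m.
Invert the barometric formula: z = H ln(P₀/P).
P₀/P = 1000/496 = 2.0161; ln(2.0161) = 0.70116.
z = 7511.5 × 0.70116 = 5266.8 m.

z ≈ 5270 m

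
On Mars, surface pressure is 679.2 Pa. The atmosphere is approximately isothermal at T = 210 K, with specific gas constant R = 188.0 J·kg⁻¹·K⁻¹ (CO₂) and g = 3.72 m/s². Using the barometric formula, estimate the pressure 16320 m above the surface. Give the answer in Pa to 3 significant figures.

Scale height: H = RT/g = 188.0 × 210 / 3.72 = 10613 m.
Barometric formula: P = P₀ exp(−z/H).
z/H = 16320/10613 = 1.5377; exp(−1.5377) = 0.21487.
P = 679.2 × 0.21487 = 145.94 Pa.

P ≈ 146 Pa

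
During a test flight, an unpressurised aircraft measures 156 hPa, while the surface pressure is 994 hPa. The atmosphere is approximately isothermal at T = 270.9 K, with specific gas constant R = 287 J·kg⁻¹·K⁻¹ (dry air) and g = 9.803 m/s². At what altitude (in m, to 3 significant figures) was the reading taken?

z ≈ 14700 m

Scale height: H = RT/g = 287 × 270.9 / 9.803 = 7931.1 m.
Invert the barometric formula: z = H ln(P₀/P).
P₀/P = 994/156 = 6.3718; ln(6.3718) = 1.8519.
z = 7931.1 × 1.8519 = 14688 m.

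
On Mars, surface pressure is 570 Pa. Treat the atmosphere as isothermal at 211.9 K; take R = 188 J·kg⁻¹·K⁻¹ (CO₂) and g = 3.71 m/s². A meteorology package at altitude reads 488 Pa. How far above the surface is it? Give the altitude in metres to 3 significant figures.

z ≈ 1670 m

Scale height: H = RT/g = 188 × 211.9 / 3.71 = 10738 m.
Invert the barometric formula: z = H ln(P₀/P).
P₀/P = 570/488 = 1.1680; ln(1.1680) = 0.15529.
z = 10738 × 0.15529 = 1667.5 m.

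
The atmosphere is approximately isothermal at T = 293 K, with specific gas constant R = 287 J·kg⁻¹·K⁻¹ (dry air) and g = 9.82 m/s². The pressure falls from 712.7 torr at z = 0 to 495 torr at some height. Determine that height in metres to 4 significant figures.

z ≈ 3121 m

Scale height: H = RT/g = 287 × 293 / 9.82 = 8563.2 m.
Invert the barometric formula: z = H ln(P₀/P).
P₀/P = 712.7/495 = 1.4398; ln(1.4398) = 0.36450.
z = 8563.2 × 0.36450 = 3121.3 m.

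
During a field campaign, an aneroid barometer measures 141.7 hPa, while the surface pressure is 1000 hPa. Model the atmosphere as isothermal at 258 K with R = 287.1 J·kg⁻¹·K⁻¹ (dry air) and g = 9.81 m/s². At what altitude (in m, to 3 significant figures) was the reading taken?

Scale height: H = RT/g = 287.1 × 258 / 9.81 = 7550.6 m.
Invert the barometric formula: z = H ln(P₀/P).
P₀/P = 1000/141.7 = 7.0572; ln(7.0572) = 1.9540.
z = 7550.6 × 1.9540 = 14754 m.

z ≈ 14800 m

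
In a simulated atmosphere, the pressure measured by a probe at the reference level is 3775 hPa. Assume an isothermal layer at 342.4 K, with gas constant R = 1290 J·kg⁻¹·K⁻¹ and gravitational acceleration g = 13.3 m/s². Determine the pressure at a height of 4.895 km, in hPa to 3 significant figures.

Scale height: H = RT/g = 1290 × 342.4 / 13.3 = 33210 m.
Barometric formula: P = P₀ exp(−z/H).
z/H = 4895.0/33210 = 0.14740; exp(−0.14740) = 0.86295.
P = 3775 × 0.86295 = 3257.6 hPa.

P ≈ 3260 hPa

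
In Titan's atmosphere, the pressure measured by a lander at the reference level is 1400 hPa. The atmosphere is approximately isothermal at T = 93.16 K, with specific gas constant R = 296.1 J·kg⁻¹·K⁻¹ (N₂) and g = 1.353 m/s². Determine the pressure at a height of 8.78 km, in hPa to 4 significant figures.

P ≈ 910.1 hPa

Scale height: H = RT/g = 296.1 × 93.16 / 1.353 = 20388 m.
Barometric formula: P = P₀ exp(−z/H).
z/H = 8780.0/20388 = 0.43065; exp(−0.43065) = 0.65009.
P = 1400 × 0.65009 = 910.13 hPa.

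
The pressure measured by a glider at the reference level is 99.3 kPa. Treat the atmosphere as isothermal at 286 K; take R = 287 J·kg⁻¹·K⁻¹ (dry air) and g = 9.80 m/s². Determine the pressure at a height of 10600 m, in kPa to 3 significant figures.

Scale height: H = RT/g = 287 × 286 / 9.80 = 8375.7 m.
Barometric formula: P = P₀ exp(−z/H).
z/H = 10600/8375.7 = 1.2656; exp(−1.2656) = 0.28207.
P = 99.3 × 0.28207 = 28.010 kPa.

P ≈ 28.0 kPa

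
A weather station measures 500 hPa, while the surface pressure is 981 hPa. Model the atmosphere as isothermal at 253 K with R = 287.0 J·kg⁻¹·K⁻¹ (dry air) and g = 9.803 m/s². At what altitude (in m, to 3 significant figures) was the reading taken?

z ≈ 4990 m

Scale height: H = RT/g = 287.0 × 253 / 9.803 = 7407.0 m.
Invert the barometric formula: z = H ln(P₀/P).
P₀/P = 981/500 = 1.9620; ln(1.9620) = 0.67396.
z = 7407.0 × 0.67396 = 4992.0 m.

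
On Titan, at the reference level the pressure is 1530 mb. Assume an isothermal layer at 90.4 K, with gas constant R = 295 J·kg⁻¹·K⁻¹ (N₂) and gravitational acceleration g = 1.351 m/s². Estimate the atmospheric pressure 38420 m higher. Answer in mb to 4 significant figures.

Scale height: H = RT/g = 295 × 90.4 / 1.351 = 19739 m.
Barometric formula: P = P₀ exp(−z/H).
z/H = 38420/19739 = 1.9464; exp(−1.9464) = 0.14279.
P = 1530 × 0.14279 = 218.47 mb.

P ≈ 218.5 mb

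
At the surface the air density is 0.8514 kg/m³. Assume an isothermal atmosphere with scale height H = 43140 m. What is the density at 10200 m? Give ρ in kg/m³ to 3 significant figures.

ρ ≈ 0.672 kg/m³

In an isothermal atmosphere, density decays like pressure: ρ = ρ₀ exp(−z/H).
z/H = 10200/43140 = 0.23644; exp(−0.23644) = 0.78943.
ρ = 0.8514 × 0.78943 = 0.67212 kg/m³.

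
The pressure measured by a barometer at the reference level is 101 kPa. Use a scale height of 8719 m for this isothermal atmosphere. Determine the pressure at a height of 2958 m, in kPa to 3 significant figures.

P ≈ 71.9 kPa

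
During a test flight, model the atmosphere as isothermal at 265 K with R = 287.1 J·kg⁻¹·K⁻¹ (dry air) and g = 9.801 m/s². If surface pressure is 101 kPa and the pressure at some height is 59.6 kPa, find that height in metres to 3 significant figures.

Scale height: H = RT/g = 287.1 × 265 / 9.801 = 7762.6 m.
Invert the barometric formula: z = H ln(P₀/P).
P₀/P = 101/59.6 = 1.6946; ln(1.6946) = 0.52745.
z = 7762.6 × 0.52745 = 4094.4 m.

z ≈ 4090 m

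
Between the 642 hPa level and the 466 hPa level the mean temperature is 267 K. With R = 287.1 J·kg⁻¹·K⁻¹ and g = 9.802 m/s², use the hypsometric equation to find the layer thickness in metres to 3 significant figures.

Δz ≈ 2510 m

Hypsometric equation: Δz = (R T̄/g) ln(P₁/P₂).
R T̄/g = 287.1 × 267 / 9.802 = 7820.4 m.
ln(642/466) = ln(1.3777) = 0.32042.
Δz = 7820.4 × 0.32042 = 2505.8 m.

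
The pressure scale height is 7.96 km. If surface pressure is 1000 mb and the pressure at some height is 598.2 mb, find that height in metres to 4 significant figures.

z ≈ 4090 m

Invert the barometric formula: z = H ln(P₀/P).
P₀/P = 1000/598.2 = 1.6717; ln(1.6717) = 0.51384.
z = 7960.0 × 0.51384 = 4090.2 m.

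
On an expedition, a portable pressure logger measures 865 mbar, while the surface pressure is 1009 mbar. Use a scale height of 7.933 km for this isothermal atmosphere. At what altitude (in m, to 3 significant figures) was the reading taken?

Invert the barometric formula: z = H ln(P₀/P).
P₀/P = 1009/865 = 1.1665; ln(1.1665) = 0.15401.
z = 7933.0 × 0.15401 = 1221.8 m.

z ≈ 1220 m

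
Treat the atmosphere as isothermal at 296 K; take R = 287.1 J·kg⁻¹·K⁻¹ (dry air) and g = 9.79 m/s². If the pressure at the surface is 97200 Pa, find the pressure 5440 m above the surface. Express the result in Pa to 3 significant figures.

P ≈ 51900 Pa

Scale height: H = RT/g = 287.1 × 296 / 9.79 = 8680.4 m.
Barometric formula: P = P₀ exp(−z/H).
z/H = 5440.0/8680.4 = 0.62670; exp(−0.62670) = 0.53435.
P = 97200 × 0.53435 = 51939 Pa.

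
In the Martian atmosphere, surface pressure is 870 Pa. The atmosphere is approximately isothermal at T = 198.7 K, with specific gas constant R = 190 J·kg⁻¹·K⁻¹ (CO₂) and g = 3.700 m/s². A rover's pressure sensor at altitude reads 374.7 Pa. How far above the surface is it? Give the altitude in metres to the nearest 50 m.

z ≈ 8600 m

Scale height: H = RT/g = 190 × 198.7 / 3.700 = 10204 m.
Invert the barometric formula: z = H ln(P₀/P).
P₀/P = 870/374.7 = 2.3219; ln(2.3219) = 0.84239.
z = 10204 × 0.84239 = 8595.7 m.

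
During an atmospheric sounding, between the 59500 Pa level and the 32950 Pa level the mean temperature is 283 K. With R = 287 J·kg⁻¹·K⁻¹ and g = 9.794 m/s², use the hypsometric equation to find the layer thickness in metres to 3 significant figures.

Hypsometric equation: Δz = (R T̄/g) ln(P₁/P₂).
R T̄/g = 287 × 283 / 9.794 = 8292.9 m.
ln(59500/32950) = ln(1.8058) = 0.59100.
Δz = 8292.9 × 0.59100 = 4901.1 m.

Δz ≈ 4900 m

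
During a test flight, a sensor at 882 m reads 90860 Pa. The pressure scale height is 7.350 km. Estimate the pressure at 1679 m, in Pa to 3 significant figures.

P ≈ 81500 Pa

Between two levels, P₂ = P₁ exp(−Δz/H) with Δz = z₂ − z₁.
Δz = 1679.0 − 882.00 = 797.00 m; Δz/H = 797.00/7350.0 = 0.10844.
P₂ = 90860 × exp(−0.10844) = 90860 × 0.89723 = 81522 Pa.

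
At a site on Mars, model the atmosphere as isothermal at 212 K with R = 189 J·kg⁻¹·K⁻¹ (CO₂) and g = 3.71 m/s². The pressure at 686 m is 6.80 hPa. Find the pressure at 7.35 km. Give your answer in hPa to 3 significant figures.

Scale height: H = RT/g = 189 × 212 / 3.71 = 10800 m.
Between two levels, P₂ = P₁ exp(−Δz/H) with Δz = z₂ − z₁.
Δz = 7350.0 − 686.00 = 6664.0 m; Δz/H = 6664.0/10800 = 0.61704.
P₂ = 6.80 × exp(−0.61704) = 6.80 × 0.53954 = 3.6689 hPa.

P ≈ 3.67 hPa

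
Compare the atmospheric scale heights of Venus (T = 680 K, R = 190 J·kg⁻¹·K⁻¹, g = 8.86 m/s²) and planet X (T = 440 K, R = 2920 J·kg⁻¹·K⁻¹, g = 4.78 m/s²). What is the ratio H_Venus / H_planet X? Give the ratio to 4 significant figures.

H_Venus/H_planet X ≈ 0.05425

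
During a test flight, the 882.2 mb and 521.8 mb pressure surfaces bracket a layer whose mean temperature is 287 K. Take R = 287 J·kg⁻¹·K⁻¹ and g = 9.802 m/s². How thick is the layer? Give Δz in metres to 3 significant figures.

Δz ≈ 4410 m

Hypsometric equation: Δz = (R T̄/g) ln(P₁/P₂).
R T̄/g = 287 × 287 / 9.802 = 8403.3 m.
ln(882.2/521.8) = ln(1.6907) = 0.52514.
Δz = 8403.3 × 0.52514 = 4412.9 m.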